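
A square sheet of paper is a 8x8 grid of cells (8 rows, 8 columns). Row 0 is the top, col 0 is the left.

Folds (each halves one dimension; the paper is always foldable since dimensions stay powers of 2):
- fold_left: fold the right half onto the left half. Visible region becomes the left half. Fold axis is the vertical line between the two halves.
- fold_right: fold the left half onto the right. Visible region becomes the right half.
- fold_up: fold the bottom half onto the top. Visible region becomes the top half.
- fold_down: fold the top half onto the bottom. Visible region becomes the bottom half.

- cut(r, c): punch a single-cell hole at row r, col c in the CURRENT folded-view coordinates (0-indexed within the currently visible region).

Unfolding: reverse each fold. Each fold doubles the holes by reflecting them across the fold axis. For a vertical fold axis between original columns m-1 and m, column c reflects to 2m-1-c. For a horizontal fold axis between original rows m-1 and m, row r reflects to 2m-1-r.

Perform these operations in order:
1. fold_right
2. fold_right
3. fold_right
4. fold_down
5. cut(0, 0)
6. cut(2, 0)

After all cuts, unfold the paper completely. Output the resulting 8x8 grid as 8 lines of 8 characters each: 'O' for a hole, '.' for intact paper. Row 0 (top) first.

Op 1 fold_right: fold axis v@4; visible region now rows[0,8) x cols[4,8) = 8x4
Op 2 fold_right: fold axis v@6; visible region now rows[0,8) x cols[6,8) = 8x2
Op 3 fold_right: fold axis v@7; visible region now rows[0,8) x cols[7,8) = 8x1
Op 4 fold_down: fold axis h@4; visible region now rows[4,8) x cols[7,8) = 4x1
Op 5 cut(0, 0): punch at orig (4,7); cuts so far [(4, 7)]; region rows[4,8) x cols[7,8) = 4x1
Op 6 cut(2, 0): punch at orig (6,7); cuts so far [(4, 7), (6, 7)]; region rows[4,8) x cols[7,8) = 4x1
Unfold 1 (reflect across h@4): 4 holes -> [(1, 7), (3, 7), (4, 7), (6, 7)]
Unfold 2 (reflect across v@7): 8 holes -> [(1, 6), (1, 7), (3, 6), (3, 7), (4, 6), (4, 7), (6, 6), (6, 7)]
Unfold 3 (reflect across v@6): 16 holes -> [(1, 4), (1, 5), (1, 6), (1, 7), (3, 4), (3, 5), (3, 6), (3, 7), (4, 4), (4, 5), (4, 6), (4, 7), (6, 4), (6, 5), (6, 6), (6, 7)]
Unfold 4 (reflect across v@4): 32 holes -> [(1, 0), (1, 1), (1, 2), (1, 3), (1, 4), (1, 5), (1, 6), (1, 7), (3, 0), (3, 1), (3, 2), (3, 3), (3, 4), (3, 5), (3, 6), (3, 7), (4, 0), (4, 1), (4, 2), (4, 3), (4, 4), (4, 5), (4, 6), (4, 7), (6, 0), (6, 1), (6, 2), (6, 3), (6, 4), (6, 5), (6, 6), (6, 7)]

Answer: ........
OOOOOOOO
........
OOOOOOOO
OOOOOOOO
........
OOOOOOOO
........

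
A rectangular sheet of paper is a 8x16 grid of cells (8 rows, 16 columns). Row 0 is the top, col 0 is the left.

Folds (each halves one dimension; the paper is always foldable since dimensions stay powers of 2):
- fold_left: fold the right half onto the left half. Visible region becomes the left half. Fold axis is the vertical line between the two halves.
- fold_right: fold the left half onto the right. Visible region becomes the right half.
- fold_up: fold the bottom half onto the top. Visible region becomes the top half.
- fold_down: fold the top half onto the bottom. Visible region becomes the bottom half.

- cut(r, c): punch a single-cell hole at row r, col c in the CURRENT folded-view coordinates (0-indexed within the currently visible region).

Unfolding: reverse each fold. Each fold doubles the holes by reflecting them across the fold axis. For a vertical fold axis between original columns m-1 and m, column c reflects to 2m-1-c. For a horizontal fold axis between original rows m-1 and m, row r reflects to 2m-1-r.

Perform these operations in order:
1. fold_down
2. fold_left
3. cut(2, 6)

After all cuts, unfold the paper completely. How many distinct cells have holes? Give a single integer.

Op 1 fold_down: fold axis h@4; visible region now rows[4,8) x cols[0,16) = 4x16
Op 2 fold_left: fold axis v@8; visible region now rows[4,8) x cols[0,8) = 4x8
Op 3 cut(2, 6): punch at orig (6,6); cuts so far [(6, 6)]; region rows[4,8) x cols[0,8) = 4x8
Unfold 1 (reflect across v@8): 2 holes -> [(6, 6), (6, 9)]
Unfold 2 (reflect across h@4): 4 holes -> [(1, 6), (1, 9), (6, 6), (6, 9)]

Answer: 4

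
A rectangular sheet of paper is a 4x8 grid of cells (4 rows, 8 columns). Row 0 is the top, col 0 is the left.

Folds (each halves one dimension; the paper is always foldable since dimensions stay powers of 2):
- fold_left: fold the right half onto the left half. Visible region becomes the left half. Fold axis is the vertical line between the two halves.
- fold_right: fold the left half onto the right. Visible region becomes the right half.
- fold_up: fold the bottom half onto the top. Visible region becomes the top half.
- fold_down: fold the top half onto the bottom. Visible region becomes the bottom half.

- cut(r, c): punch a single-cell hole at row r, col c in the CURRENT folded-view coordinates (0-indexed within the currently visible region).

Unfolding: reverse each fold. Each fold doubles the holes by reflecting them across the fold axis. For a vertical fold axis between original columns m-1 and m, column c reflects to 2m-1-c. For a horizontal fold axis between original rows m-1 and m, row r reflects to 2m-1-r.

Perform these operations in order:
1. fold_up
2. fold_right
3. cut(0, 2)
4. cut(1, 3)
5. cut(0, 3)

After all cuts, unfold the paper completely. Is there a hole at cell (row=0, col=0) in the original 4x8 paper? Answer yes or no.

Answer: yes

Derivation:
Op 1 fold_up: fold axis h@2; visible region now rows[0,2) x cols[0,8) = 2x8
Op 2 fold_right: fold axis v@4; visible region now rows[0,2) x cols[4,8) = 2x4
Op 3 cut(0, 2): punch at orig (0,6); cuts so far [(0, 6)]; region rows[0,2) x cols[4,8) = 2x4
Op 4 cut(1, 3): punch at orig (1,7); cuts so far [(0, 6), (1, 7)]; region rows[0,2) x cols[4,8) = 2x4
Op 5 cut(0, 3): punch at orig (0,7); cuts so far [(0, 6), (0, 7), (1, 7)]; region rows[0,2) x cols[4,8) = 2x4
Unfold 1 (reflect across v@4): 6 holes -> [(0, 0), (0, 1), (0, 6), (0, 7), (1, 0), (1, 7)]
Unfold 2 (reflect across h@2): 12 holes -> [(0, 0), (0, 1), (0, 6), (0, 7), (1, 0), (1, 7), (2, 0), (2, 7), (3, 0), (3, 1), (3, 6), (3, 7)]
Holes: [(0, 0), (0, 1), (0, 6), (0, 7), (1, 0), (1, 7), (2, 0), (2, 7), (3, 0), (3, 1), (3, 6), (3, 7)]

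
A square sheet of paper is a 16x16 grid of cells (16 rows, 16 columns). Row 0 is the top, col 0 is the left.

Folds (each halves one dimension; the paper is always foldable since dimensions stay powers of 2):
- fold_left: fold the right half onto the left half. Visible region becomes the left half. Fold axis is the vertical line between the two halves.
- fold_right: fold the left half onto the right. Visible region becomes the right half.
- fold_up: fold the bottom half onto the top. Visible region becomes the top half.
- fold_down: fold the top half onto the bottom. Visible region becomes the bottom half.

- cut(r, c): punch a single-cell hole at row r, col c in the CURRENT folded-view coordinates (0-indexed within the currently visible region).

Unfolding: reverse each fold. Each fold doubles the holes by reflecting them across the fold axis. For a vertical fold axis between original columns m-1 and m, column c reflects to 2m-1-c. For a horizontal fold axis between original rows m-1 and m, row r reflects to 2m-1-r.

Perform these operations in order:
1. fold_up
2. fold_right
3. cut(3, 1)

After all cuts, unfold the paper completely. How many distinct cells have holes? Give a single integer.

Answer: 4

Derivation:
Op 1 fold_up: fold axis h@8; visible region now rows[0,8) x cols[0,16) = 8x16
Op 2 fold_right: fold axis v@8; visible region now rows[0,8) x cols[8,16) = 8x8
Op 3 cut(3, 1): punch at orig (3,9); cuts so far [(3, 9)]; region rows[0,8) x cols[8,16) = 8x8
Unfold 1 (reflect across v@8): 2 holes -> [(3, 6), (3, 9)]
Unfold 2 (reflect across h@8): 4 holes -> [(3, 6), (3, 9), (12, 6), (12, 9)]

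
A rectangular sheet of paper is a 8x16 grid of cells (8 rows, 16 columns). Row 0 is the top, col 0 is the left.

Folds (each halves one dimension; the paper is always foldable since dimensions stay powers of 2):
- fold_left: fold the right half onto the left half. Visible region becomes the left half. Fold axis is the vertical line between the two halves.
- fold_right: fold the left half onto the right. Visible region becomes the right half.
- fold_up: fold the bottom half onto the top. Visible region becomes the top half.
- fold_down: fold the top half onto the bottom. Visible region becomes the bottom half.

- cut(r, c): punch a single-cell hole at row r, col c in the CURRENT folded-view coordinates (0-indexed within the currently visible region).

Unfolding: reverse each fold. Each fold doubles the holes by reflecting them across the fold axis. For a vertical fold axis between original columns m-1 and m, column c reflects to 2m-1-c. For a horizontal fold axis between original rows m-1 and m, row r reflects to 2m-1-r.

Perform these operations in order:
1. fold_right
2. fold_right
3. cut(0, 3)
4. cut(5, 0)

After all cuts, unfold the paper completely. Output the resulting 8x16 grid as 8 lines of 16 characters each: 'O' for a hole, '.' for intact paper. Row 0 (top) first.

Op 1 fold_right: fold axis v@8; visible region now rows[0,8) x cols[8,16) = 8x8
Op 2 fold_right: fold axis v@12; visible region now rows[0,8) x cols[12,16) = 8x4
Op 3 cut(0, 3): punch at orig (0,15); cuts so far [(0, 15)]; region rows[0,8) x cols[12,16) = 8x4
Op 4 cut(5, 0): punch at orig (5,12); cuts so far [(0, 15), (5, 12)]; region rows[0,8) x cols[12,16) = 8x4
Unfold 1 (reflect across v@12): 4 holes -> [(0, 8), (0, 15), (5, 11), (5, 12)]
Unfold 2 (reflect across v@8): 8 holes -> [(0, 0), (0, 7), (0, 8), (0, 15), (5, 3), (5, 4), (5, 11), (5, 12)]

Answer: O......OO......O
................
................
................
................
...OO......OO...
................
................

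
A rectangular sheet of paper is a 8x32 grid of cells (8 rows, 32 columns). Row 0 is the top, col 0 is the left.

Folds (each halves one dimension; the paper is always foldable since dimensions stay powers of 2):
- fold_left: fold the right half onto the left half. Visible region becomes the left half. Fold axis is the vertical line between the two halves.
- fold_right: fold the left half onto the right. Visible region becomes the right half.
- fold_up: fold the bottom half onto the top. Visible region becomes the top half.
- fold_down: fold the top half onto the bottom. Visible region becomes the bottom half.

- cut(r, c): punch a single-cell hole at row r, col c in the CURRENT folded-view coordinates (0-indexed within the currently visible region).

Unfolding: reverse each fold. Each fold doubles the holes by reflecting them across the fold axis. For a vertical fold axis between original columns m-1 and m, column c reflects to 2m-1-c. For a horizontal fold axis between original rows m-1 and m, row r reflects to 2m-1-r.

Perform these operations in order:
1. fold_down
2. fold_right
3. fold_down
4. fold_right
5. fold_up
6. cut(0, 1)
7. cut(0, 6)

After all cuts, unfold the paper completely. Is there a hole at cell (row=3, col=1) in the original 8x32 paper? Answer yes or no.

Op 1 fold_down: fold axis h@4; visible region now rows[4,8) x cols[0,32) = 4x32
Op 2 fold_right: fold axis v@16; visible region now rows[4,8) x cols[16,32) = 4x16
Op 3 fold_down: fold axis h@6; visible region now rows[6,8) x cols[16,32) = 2x16
Op 4 fold_right: fold axis v@24; visible region now rows[6,8) x cols[24,32) = 2x8
Op 5 fold_up: fold axis h@7; visible region now rows[6,7) x cols[24,32) = 1x8
Op 6 cut(0, 1): punch at orig (6,25); cuts so far [(6, 25)]; region rows[6,7) x cols[24,32) = 1x8
Op 7 cut(0, 6): punch at orig (6,30); cuts so far [(6, 25), (6, 30)]; region rows[6,7) x cols[24,32) = 1x8
Unfold 1 (reflect across h@7): 4 holes -> [(6, 25), (6, 30), (7, 25), (7, 30)]
Unfold 2 (reflect across v@24): 8 holes -> [(6, 17), (6, 22), (6, 25), (6, 30), (7, 17), (7, 22), (7, 25), (7, 30)]
Unfold 3 (reflect across h@6): 16 holes -> [(4, 17), (4, 22), (4, 25), (4, 30), (5, 17), (5, 22), (5, 25), (5, 30), (6, 17), (6, 22), (6, 25), (6, 30), (7, 17), (7, 22), (7, 25), (7, 30)]
Unfold 4 (reflect across v@16): 32 holes -> [(4, 1), (4, 6), (4, 9), (4, 14), (4, 17), (4, 22), (4, 25), (4, 30), (5, 1), (5, 6), (5, 9), (5, 14), (5, 17), (5, 22), (5, 25), (5, 30), (6, 1), (6, 6), (6, 9), (6, 14), (6, 17), (6, 22), (6, 25), (6, 30), (7, 1), (7, 6), (7, 9), (7, 14), (7, 17), (7, 22), (7, 25), (7, 30)]
Unfold 5 (reflect across h@4): 64 holes -> [(0, 1), (0, 6), (0, 9), (0, 14), (0, 17), (0, 22), (0, 25), (0, 30), (1, 1), (1, 6), (1, 9), (1, 14), (1, 17), (1, 22), (1, 25), (1, 30), (2, 1), (2, 6), (2, 9), (2, 14), (2, 17), (2, 22), (2, 25), (2, 30), (3, 1), (3, 6), (3, 9), (3, 14), (3, 17), (3, 22), (3, 25), (3, 30), (4, 1), (4, 6), (4, 9), (4, 14), (4, 17), (4, 22), (4, 25), (4, 30), (5, 1), (5, 6), (5, 9), (5, 14), (5, 17), (5, 22), (5, 25), (5, 30), (6, 1), (6, 6), (6, 9), (6, 14), (6, 17), (6, 22), (6, 25), (6, 30), (7, 1), (7, 6), (7, 9), (7, 14), (7, 17), (7, 22), (7, 25), (7, 30)]
Holes: [(0, 1), (0, 6), (0, 9), (0, 14), (0, 17), (0, 22), (0, 25), (0, 30), (1, 1), (1, 6), (1, 9), (1, 14), (1, 17), (1, 22), (1, 25), (1, 30), (2, 1), (2, 6), (2, 9), (2, 14), (2, 17), (2, 22), (2, 25), (2, 30), (3, 1), (3, 6), (3, 9), (3, 14), (3, 17), (3, 22), (3, 25), (3, 30), (4, 1), (4, 6), (4, 9), (4, 14), (4, 17), (4, 22), (4, 25), (4, 30), (5, 1), (5, 6), (5, 9), (5, 14), (5, 17), (5, 22), (5, 25), (5, 30), (6, 1), (6, 6), (6, 9), (6, 14), (6, 17), (6, 22), (6, 25), (6, 30), (7, 1), (7, 6), (7, 9), (7, 14), (7, 17), (7, 22), (7, 25), (7, 30)]

Answer: yes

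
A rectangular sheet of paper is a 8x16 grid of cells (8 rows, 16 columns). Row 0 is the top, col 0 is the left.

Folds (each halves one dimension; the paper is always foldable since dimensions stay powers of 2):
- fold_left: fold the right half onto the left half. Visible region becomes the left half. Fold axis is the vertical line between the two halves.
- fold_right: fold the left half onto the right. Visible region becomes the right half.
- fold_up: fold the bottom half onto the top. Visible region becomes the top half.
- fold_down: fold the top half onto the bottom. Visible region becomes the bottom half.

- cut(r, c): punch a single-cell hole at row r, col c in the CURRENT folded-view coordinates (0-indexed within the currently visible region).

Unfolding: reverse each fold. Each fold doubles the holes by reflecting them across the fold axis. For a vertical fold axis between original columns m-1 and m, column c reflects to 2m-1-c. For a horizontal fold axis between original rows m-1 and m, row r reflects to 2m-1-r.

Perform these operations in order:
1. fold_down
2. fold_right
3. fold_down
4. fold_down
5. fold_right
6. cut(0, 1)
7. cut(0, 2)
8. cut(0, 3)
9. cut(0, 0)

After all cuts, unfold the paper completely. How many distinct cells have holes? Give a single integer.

Answer: 128

Derivation:
Op 1 fold_down: fold axis h@4; visible region now rows[4,8) x cols[0,16) = 4x16
Op 2 fold_right: fold axis v@8; visible region now rows[4,8) x cols[8,16) = 4x8
Op 3 fold_down: fold axis h@6; visible region now rows[6,8) x cols[8,16) = 2x8
Op 4 fold_down: fold axis h@7; visible region now rows[7,8) x cols[8,16) = 1x8
Op 5 fold_right: fold axis v@12; visible region now rows[7,8) x cols[12,16) = 1x4
Op 6 cut(0, 1): punch at orig (7,13); cuts so far [(7, 13)]; region rows[7,8) x cols[12,16) = 1x4
Op 7 cut(0, 2): punch at orig (7,14); cuts so far [(7, 13), (7, 14)]; region rows[7,8) x cols[12,16) = 1x4
Op 8 cut(0, 3): punch at orig (7,15); cuts so far [(7, 13), (7, 14), (7, 15)]; region rows[7,8) x cols[12,16) = 1x4
Op 9 cut(0, 0): punch at orig (7,12); cuts so far [(7, 12), (7, 13), (7, 14), (7, 15)]; region rows[7,8) x cols[12,16) = 1x4
Unfold 1 (reflect across v@12): 8 holes -> [(7, 8), (7, 9), (7, 10), (7, 11), (7, 12), (7, 13), (7, 14), (7, 15)]
Unfold 2 (reflect across h@7): 16 holes -> [(6, 8), (6, 9), (6, 10), (6, 11), (6, 12), (6, 13), (6, 14), (6, 15), (7, 8), (7, 9), (7, 10), (7, 11), (7, 12), (7, 13), (7, 14), (7, 15)]
Unfold 3 (reflect across h@6): 32 holes -> [(4, 8), (4, 9), (4, 10), (4, 11), (4, 12), (4, 13), (4, 14), (4, 15), (5, 8), (5, 9), (5, 10), (5, 11), (5, 12), (5, 13), (5, 14), (5, 15), (6, 8), (6, 9), (6, 10), (6, 11), (6, 12), (6, 13), (6, 14), (6, 15), (7, 8), (7, 9), (7, 10), (7, 11), (7, 12), (7, 13), (7, 14), (7, 15)]
Unfold 4 (reflect across v@8): 64 holes -> [(4, 0), (4, 1), (4, 2), (4, 3), (4, 4), (4, 5), (4, 6), (4, 7), (4, 8), (4, 9), (4, 10), (4, 11), (4, 12), (4, 13), (4, 14), (4, 15), (5, 0), (5, 1), (5, 2), (5, 3), (5, 4), (5, 5), (5, 6), (5, 7), (5, 8), (5, 9), (5, 10), (5, 11), (5, 12), (5, 13), (5, 14), (5, 15), (6, 0), (6, 1), (6, 2), (6, 3), (6, 4), (6, 5), (6, 6), (6, 7), (6, 8), (6, 9), (6, 10), (6, 11), (6, 12), (6, 13), (6, 14), (6, 15), (7, 0), (7, 1), (7, 2), (7, 3), (7, 4), (7, 5), (7, 6), (7, 7), (7, 8), (7, 9), (7, 10), (7, 11), (7, 12), (7, 13), (7, 14), (7, 15)]
Unfold 5 (reflect across h@4): 128 holes -> [(0, 0), (0, 1), (0, 2), (0, 3), (0, 4), (0, 5), (0, 6), (0, 7), (0, 8), (0, 9), (0, 10), (0, 11), (0, 12), (0, 13), (0, 14), (0, 15), (1, 0), (1, 1), (1, 2), (1, 3), (1, 4), (1, 5), (1, 6), (1, 7), (1, 8), (1, 9), (1, 10), (1, 11), (1, 12), (1, 13), (1, 14), (1, 15), (2, 0), (2, 1), (2, 2), (2, 3), (2, 4), (2, 5), (2, 6), (2, 7), (2, 8), (2, 9), (2, 10), (2, 11), (2, 12), (2, 13), (2, 14), (2, 15), (3, 0), (3, 1), (3, 2), (3, 3), (3, 4), (3, 5), (3, 6), (3, 7), (3, 8), (3, 9), (3, 10), (3, 11), (3, 12), (3, 13), (3, 14), (3, 15), (4, 0), (4, 1), (4, 2), (4, 3), (4, 4), (4, 5), (4, 6), (4, 7), (4, 8), (4, 9), (4, 10), (4, 11), (4, 12), (4, 13), (4, 14), (4, 15), (5, 0), (5, 1), (5, 2), (5, 3), (5, 4), (5, 5), (5, 6), (5, 7), (5, 8), (5, 9), (5, 10), (5, 11), (5, 12), (5, 13), (5, 14), (5, 15), (6, 0), (6, 1), (6, 2), (6, 3), (6, 4), (6, 5), (6, 6), (6, 7), (6, 8), (6, 9), (6, 10), (6, 11), (6, 12), (6, 13), (6, 14), (6, 15), (7, 0), (7, 1), (7, 2), (7, 3), (7, 4), (7, 5), (7, 6), (7, 7), (7, 8), (7, 9), (7, 10), (7, 11), (7, 12), (7, 13), (7, 14), (7, 15)]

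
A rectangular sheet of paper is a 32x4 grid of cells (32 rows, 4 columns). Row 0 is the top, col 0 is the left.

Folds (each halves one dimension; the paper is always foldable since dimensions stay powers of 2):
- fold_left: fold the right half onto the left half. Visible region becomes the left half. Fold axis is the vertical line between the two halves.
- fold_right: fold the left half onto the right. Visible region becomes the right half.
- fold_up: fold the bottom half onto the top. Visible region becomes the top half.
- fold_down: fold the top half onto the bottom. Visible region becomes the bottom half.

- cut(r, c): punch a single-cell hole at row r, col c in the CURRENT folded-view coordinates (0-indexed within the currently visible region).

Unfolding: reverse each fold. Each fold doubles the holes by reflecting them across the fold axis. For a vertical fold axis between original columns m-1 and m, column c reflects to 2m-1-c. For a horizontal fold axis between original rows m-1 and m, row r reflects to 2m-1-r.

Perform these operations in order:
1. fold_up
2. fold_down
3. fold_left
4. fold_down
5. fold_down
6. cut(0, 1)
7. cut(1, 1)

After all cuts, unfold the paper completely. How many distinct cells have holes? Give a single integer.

Answer: 64

Derivation:
Op 1 fold_up: fold axis h@16; visible region now rows[0,16) x cols[0,4) = 16x4
Op 2 fold_down: fold axis h@8; visible region now rows[8,16) x cols[0,4) = 8x4
Op 3 fold_left: fold axis v@2; visible region now rows[8,16) x cols[0,2) = 8x2
Op 4 fold_down: fold axis h@12; visible region now rows[12,16) x cols[0,2) = 4x2
Op 5 fold_down: fold axis h@14; visible region now rows[14,16) x cols[0,2) = 2x2
Op 6 cut(0, 1): punch at orig (14,1); cuts so far [(14, 1)]; region rows[14,16) x cols[0,2) = 2x2
Op 7 cut(1, 1): punch at orig (15,1); cuts so far [(14, 1), (15, 1)]; region rows[14,16) x cols[0,2) = 2x2
Unfold 1 (reflect across h@14): 4 holes -> [(12, 1), (13, 1), (14, 1), (15, 1)]
Unfold 2 (reflect across h@12): 8 holes -> [(8, 1), (9, 1), (10, 1), (11, 1), (12, 1), (13, 1), (14, 1), (15, 1)]
Unfold 3 (reflect across v@2): 16 holes -> [(8, 1), (8, 2), (9, 1), (9, 2), (10, 1), (10, 2), (11, 1), (11, 2), (12, 1), (12, 2), (13, 1), (13, 2), (14, 1), (14, 2), (15, 1), (15, 2)]
Unfold 4 (reflect across h@8): 32 holes -> [(0, 1), (0, 2), (1, 1), (1, 2), (2, 1), (2, 2), (3, 1), (3, 2), (4, 1), (4, 2), (5, 1), (5, 2), (6, 1), (6, 2), (7, 1), (7, 2), (8, 1), (8, 2), (9, 1), (9, 2), (10, 1), (10, 2), (11, 1), (11, 2), (12, 1), (12, 2), (13, 1), (13, 2), (14, 1), (14, 2), (15, 1), (15, 2)]
Unfold 5 (reflect across h@16): 64 holes -> [(0, 1), (0, 2), (1, 1), (1, 2), (2, 1), (2, 2), (3, 1), (3, 2), (4, 1), (4, 2), (5, 1), (5, 2), (6, 1), (6, 2), (7, 1), (7, 2), (8, 1), (8, 2), (9, 1), (9, 2), (10, 1), (10, 2), (11, 1), (11, 2), (12, 1), (12, 2), (13, 1), (13, 2), (14, 1), (14, 2), (15, 1), (15, 2), (16, 1), (16, 2), (17, 1), (17, 2), (18, 1), (18, 2), (19, 1), (19, 2), (20, 1), (20, 2), (21, 1), (21, 2), (22, 1), (22, 2), (23, 1), (23, 2), (24, 1), (24, 2), (25, 1), (25, 2), (26, 1), (26, 2), (27, 1), (27, 2), (28, 1), (28, 2), (29, 1), (29, 2), (30, 1), (30, 2), (31, 1), (31, 2)]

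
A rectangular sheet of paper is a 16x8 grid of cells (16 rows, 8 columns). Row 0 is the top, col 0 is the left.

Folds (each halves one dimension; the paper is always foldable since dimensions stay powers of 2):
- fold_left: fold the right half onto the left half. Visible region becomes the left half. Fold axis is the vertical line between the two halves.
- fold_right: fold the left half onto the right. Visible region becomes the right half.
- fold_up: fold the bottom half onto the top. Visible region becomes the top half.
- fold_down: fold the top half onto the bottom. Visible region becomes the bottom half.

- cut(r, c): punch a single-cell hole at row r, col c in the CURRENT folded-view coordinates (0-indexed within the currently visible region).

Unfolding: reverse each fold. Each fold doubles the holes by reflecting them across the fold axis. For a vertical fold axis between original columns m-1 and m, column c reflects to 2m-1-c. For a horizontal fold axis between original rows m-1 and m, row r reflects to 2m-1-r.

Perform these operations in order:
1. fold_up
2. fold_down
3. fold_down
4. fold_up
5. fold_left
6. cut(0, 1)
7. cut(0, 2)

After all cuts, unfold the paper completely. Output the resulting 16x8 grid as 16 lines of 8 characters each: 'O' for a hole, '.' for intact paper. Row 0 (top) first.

Op 1 fold_up: fold axis h@8; visible region now rows[0,8) x cols[0,8) = 8x8
Op 2 fold_down: fold axis h@4; visible region now rows[4,8) x cols[0,8) = 4x8
Op 3 fold_down: fold axis h@6; visible region now rows[6,8) x cols[0,8) = 2x8
Op 4 fold_up: fold axis h@7; visible region now rows[6,7) x cols[0,8) = 1x8
Op 5 fold_left: fold axis v@4; visible region now rows[6,7) x cols[0,4) = 1x4
Op 6 cut(0, 1): punch at orig (6,1); cuts so far [(6, 1)]; region rows[6,7) x cols[0,4) = 1x4
Op 7 cut(0, 2): punch at orig (6,2); cuts so far [(6, 1), (6, 2)]; region rows[6,7) x cols[0,4) = 1x4
Unfold 1 (reflect across v@4): 4 holes -> [(6, 1), (6, 2), (6, 5), (6, 6)]
Unfold 2 (reflect across h@7): 8 holes -> [(6, 1), (6, 2), (6, 5), (6, 6), (7, 1), (7, 2), (7, 5), (7, 6)]
Unfold 3 (reflect across h@6): 16 holes -> [(4, 1), (4, 2), (4, 5), (4, 6), (5, 1), (5, 2), (5, 5), (5, 6), (6, 1), (6, 2), (6, 5), (6, 6), (7, 1), (7, 2), (7, 5), (7, 6)]
Unfold 4 (reflect across h@4): 32 holes -> [(0, 1), (0, 2), (0, 5), (0, 6), (1, 1), (1, 2), (1, 5), (1, 6), (2, 1), (2, 2), (2, 5), (2, 6), (3, 1), (3, 2), (3, 5), (3, 6), (4, 1), (4, 2), (4, 5), (4, 6), (5, 1), (5, 2), (5, 5), (5, 6), (6, 1), (6, 2), (6, 5), (6, 6), (7, 1), (7, 2), (7, 5), (7, 6)]
Unfold 5 (reflect across h@8): 64 holes -> [(0, 1), (0, 2), (0, 5), (0, 6), (1, 1), (1, 2), (1, 5), (1, 6), (2, 1), (2, 2), (2, 5), (2, 6), (3, 1), (3, 2), (3, 5), (3, 6), (4, 1), (4, 2), (4, 5), (4, 6), (5, 1), (5, 2), (5, 5), (5, 6), (6, 1), (6, 2), (6, 5), (6, 6), (7, 1), (7, 2), (7, 5), (7, 6), (8, 1), (8, 2), (8, 5), (8, 6), (9, 1), (9, 2), (9, 5), (9, 6), (10, 1), (10, 2), (10, 5), (10, 6), (11, 1), (11, 2), (11, 5), (11, 6), (12, 1), (12, 2), (12, 5), (12, 6), (13, 1), (13, 2), (13, 5), (13, 6), (14, 1), (14, 2), (14, 5), (14, 6), (15, 1), (15, 2), (15, 5), (15, 6)]

Answer: .OO..OO.
.OO..OO.
.OO..OO.
.OO..OO.
.OO..OO.
.OO..OO.
.OO..OO.
.OO..OO.
.OO..OO.
.OO..OO.
.OO..OO.
.OO..OO.
.OO..OO.
.OO..OO.
.OO..OO.
.OO..OO.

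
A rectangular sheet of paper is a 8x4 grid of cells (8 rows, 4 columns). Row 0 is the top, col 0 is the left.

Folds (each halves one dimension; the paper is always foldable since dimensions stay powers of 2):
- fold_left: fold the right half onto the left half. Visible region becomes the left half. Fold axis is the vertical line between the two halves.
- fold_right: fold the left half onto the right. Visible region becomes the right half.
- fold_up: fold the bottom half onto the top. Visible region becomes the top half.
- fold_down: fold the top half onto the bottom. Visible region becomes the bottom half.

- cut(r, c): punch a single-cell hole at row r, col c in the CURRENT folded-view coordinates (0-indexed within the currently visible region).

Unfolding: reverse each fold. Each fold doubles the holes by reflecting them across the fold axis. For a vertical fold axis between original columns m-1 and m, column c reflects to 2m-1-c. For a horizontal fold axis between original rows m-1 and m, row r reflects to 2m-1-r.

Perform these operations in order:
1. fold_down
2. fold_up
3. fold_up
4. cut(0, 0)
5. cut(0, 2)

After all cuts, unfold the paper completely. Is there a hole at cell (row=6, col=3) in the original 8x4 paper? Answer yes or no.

Op 1 fold_down: fold axis h@4; visible region now rows[4,8) x cols[0,4) = 4x4
Op 2 fold_up: fold axis h@6; visible region now rows[4,6) x cols[0,4) = 2x4
Op 3 fold_up: fold axis h@5; visible region now rows[4,5) x cols[0,4) = 1x4
Op 4 cut(0, 0): punch at orig (4,0); cuts so far [(4, 0)]; region rows[4,5) x cols[0,4) = 1x4
Op 5 cut(0, 2): punch at orig (4,2); cuts so far [(4, 0), (4, 2)]; region rows[4,5) x cols[0,4) = 1x4
Unfold 1 (reflect across h@5): 4 holes -> [(4, 0), (4, 2), (5, 0), (5, 2)]
Unfold 2 (reflect across h@6): 8 holes -> [(4, 0), (4, 2), (5, 0), (5, 2), (6, 0), (6, 2), (7, 0), (7, 2)]
Unfold 3 (reflect across h@4): 16 holes -> [(0, 0), (0, 2), (1, 0), (1, 2), (2, 0), (2, 2), (3, 0), (3, 2), (4, 0), (4, 2), (5, 0), (5, 2), (6, 0), (6, 2), (7, 0), (7, 2)]
Holes: [(0, 0), (0, 2), (1, 0), (1, 2), (2, 0), (2, 2), (3, 0), (3, 2), (4, 0), (4, 2), (5, 0), (5, 2), (6, 0), (6, 2), (7, 0), (7, 2)]

Answer: no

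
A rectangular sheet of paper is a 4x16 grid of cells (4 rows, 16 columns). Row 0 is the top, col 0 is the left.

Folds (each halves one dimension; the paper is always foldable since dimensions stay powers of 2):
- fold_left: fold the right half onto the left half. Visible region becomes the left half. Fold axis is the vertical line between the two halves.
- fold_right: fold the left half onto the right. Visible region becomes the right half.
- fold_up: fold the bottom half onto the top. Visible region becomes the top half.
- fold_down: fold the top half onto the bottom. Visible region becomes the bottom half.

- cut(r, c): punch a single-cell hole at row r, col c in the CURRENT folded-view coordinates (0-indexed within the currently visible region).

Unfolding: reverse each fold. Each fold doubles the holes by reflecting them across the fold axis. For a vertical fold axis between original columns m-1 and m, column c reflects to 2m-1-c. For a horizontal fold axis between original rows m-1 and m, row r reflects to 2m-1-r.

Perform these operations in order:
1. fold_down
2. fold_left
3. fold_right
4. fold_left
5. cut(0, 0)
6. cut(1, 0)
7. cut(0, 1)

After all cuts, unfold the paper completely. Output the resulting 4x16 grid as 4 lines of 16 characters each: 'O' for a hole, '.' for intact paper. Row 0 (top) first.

Op 1 fold_down: fold axis h@2; visible region now rows[2,4) x cols[0,16) = 2x16
Op 2 fold_left: fold axis v@8; visible region now rows[2,4) x cols[0,8) = 2x8
Op 3 fold_right: fold axis v@4; visible region now rows[2,4) x cols[4,8) = 2x4
Op 4 fold_left: fold axis v@6; visible region now rows[2,4) x cols[4,6) = 2x2
Op 5 cut(0, 0): punch at orig (2,4); cuts so far [(2, 4)]; region rows[2,4) x cols[4,6) = 2x2
Op 6 cut(1, 0): punch at orig (3,4); cuts so far [(2, 4), (3, 4)]; region rows[2,4) x cols[4,6) = 2x2
Op 7 cut(0, 1): punch at orig (2,5); cuts so far [(2, 4), (2, 5), (3, 4)]; region rows[2,4) x cols[4,6) = 2x2
Unfold 1 (reflect across v@6): 6 holes -> [(2, 4), (2, 5), (2, 6), (2, 7), (3, 4), (3, 7)]
Unfold 2 (reflect across v@4): 12 holes -> [(2, 0), (2, 1), (2, 2), (2, 3), (2, 4), (2, 5), (2, 6), (2, 7), (3, 0), (3, 3), (3, 4), (3, 7)]
Unfold 3 (reflect across v@8): 24 holes -> [(2, 0), (2, 1), (2, 2), (2, 3), (2, 4), (2, 5), (2, 6), (2, 7), (2, 8), (2, 9), (2, 10), (2, 11), (2, 12), (2, 13), (2, 14), (2, 15), (3, 0), (3, 3), (3, 4), (3, 7), (3, 8), (3, 11), (3, 12), (3, 15)]
Unfold 4 (reflect across h@2): 48 holes -> [(0, 0), (0, 3), (0, 4), (0, 7), (0, 8), (0, 11), (0, 12), (0, 15), (1, 0), (1, 1), (1, 2), (1, 3), (1, 4), (1, 5), (1, 6), (1, 7), (1, 8), (1, 9), (1, 10), (1, 11), (1, 12), (1, 13), (1, 14), (1, 15), (2, 0), (2, 1), (2, 2), (2, 3), (2, 4), (2, 5), (2, 6), (2, 7), (2, 8), (2, 9), (2, 10), (2, 11), (2, 12), (2, 13), (2, 14), (2, 15), (3, 0), (3, 3), (3, 4), (3, 7), (3, 8), (3, 11), (3, 12), (3, 15)]

Answer: O..OO..OO..OO..O
OOOOOOOOOOOOOOOO
OOOOOOOOOOOOOOOO
O..OO..OO..OO..O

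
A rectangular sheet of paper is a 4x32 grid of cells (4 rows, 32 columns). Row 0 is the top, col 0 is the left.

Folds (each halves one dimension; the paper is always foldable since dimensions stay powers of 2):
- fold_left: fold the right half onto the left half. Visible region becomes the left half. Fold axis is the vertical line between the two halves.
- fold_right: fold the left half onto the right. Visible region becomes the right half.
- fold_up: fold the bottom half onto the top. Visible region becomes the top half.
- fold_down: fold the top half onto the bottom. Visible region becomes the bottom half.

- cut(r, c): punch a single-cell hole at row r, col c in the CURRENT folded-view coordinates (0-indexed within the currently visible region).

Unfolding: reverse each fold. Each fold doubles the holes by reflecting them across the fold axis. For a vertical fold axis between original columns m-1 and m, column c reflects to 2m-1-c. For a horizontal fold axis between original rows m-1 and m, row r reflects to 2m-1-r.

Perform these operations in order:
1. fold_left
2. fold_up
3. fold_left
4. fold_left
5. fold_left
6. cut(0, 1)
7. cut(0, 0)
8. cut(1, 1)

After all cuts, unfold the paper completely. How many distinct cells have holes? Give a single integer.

Answer: 96

Derivation:
Op 1 fold_left: fold axis v@16; visible region now rows[0,4) x cols[0,16) = 4x16
Op 2 fold_up: fold axis h@2; visible region now rows[0,2) x cols[0,16) = 2x16
Op 3 fold_left: fold axis v@8; visible region now rows[0,2) x cols[0,8) = 2x8
Op 4 fold_left: fold axis v@4; visible region now rows[0,2) x cols[0,4) = 2x4
Op 5 fold_left: fold axis v@2; visible region now rows[0,2) x cols[0,2) = 2x2
Op 6 cut(0, 1): punch at orig (0,1); cuts so far [(0, 1)]; region rows[0,2) x cols[0,2) = 2x2
Op 7 cut(0, 0): punch at orig (0,0); cuts so far [(0, 0), (0, 1)]; region rows[0,2) x cols[0,2) = 2x2
Op 8 cut(1, 1): punch at orig (1,1); cuts so far [(0, 0), (0, 1), (1, 1)]; region rows[0,2) x cols[0,2) = 2x2
Unfold 1 (reflect across v@2): 6 holes -> [(0, 0), (0, 1), (0, 2), (0, 3), (1, 1), (1, 2)]
Unfold 2 (reflect across v@4): 12 holes -> [(0, 0), (0, 1), (0, 2), (0, 3), (0, 4), (0, 5), (0, 6), (0, 7), (1, 1), (1, 2), (1, 5), (1, 6)]
Unfold 3 (reflect across v@8): 24 holes -> [(0, 0), (0, 1), (0, 2), (0, 3), (0, 4), (0, 5), (0, 6), (0, 7), (0, 8), (0, 9), (0, 10), (0, 11), (0, 12), (0, 13), (0, 14), (0, 15), (1, 1), (1, 2), (1, 5), (1, 6), (1, 9), (1, 10), (1, 13), (1, 14)]
Unfold 4 (reflect across h@2): 48 holes -> [(0, 0), (0, 1), (0, 2), (0, 3), (0, 4), (0, 5), (0, 6), (0, 7), (0, 8), (0, 9), (0, 10), (0, 11), (0, 12), (0, 13), (0, 14), (0, 15), (1, 1), (1, 2), (1, 5), (1, 6), (1, 9), (1, 10), (1, 13), (1, 14), (2, 1), (2, 2), (2, 5), (2, 6), (2, 9), (2, 10), (2, 13), (2, 14), (3, 0), (3, 1), (3, 2), (3, 3), (3, 4), (3, 5), (3, 6), (3, 7), (3, 8), (3, 9), (3, 10), (3, 11), (3, 12), (3, 13), (3, 14), (3, 15)]
Unfold 5 (reflect across v@16): 96 holes -> [(0, 0), (0, 1), (0, 2), (0, 3), (0, 4), (0, 5), (0, 6), (0, 7), (0, 8), (0, 9), (0, 10), (0, 11), (0, 12), (0, 13), (0, 14), (0, 15), (0, 16), (0, 17), (0, 18), (0, 19), (0, 20), (0, 21), (0, 22), (0, 23), (0, 24), (0, 25), (0, 26), (0, 27), (0, 28), (0, 29), (0, 30), (0, 31), (1, 1), (1, 2), (1, 5), (1, 6), (1, 9), (1, 10), (1, 13), (1, 14), (1, 17), (1, 18), (1, 21), (1, 22), (1, 25), (1, 26), (1, 29), (1, 30), (2, 1), (2, 2), (2, 5), (2, 6), (2, 9), (2, 10), (2, 13), (2, 14), (2, 17), (2, 18), (2, 21), (2, 22), (2, 25), (2, 26), (2, 29), (2, 30), (3, 0), (3, 1), (3, 2), (3, 3), (3, 4), (3, 5), (3, 6), (3, 7), (3, 8), (3, 9), (3, 10), (3, 11), (3, 12), (3, 13), (3, 14), (3, 15), (3, 16), (3, 17), (3, 18), (3, 19), (3, 20), (3, 21), (3, 22), (3, 23), (3, 24), (3, 25), (3, 26), (3, 27), (3, 28), (3, 29), (3, 30), (3, 31)]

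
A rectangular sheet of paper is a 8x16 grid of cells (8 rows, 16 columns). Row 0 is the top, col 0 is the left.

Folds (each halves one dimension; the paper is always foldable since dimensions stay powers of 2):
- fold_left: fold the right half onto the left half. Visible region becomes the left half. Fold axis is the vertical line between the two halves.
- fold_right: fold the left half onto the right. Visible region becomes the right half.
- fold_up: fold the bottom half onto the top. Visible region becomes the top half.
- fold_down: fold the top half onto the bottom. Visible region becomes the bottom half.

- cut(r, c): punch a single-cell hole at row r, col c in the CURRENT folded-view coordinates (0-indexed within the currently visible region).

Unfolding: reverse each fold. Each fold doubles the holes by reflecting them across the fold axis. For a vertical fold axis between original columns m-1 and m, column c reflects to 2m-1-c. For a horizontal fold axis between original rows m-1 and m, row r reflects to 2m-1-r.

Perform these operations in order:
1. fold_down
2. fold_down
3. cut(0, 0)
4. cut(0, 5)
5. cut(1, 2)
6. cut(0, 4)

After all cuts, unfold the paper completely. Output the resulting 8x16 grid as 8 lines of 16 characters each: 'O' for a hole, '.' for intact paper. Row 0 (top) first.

Op 1 fold_down: fold axis h@4; visible region now rows[4,8) x cols[0,16) = 4x16
Op 2 fold_down: fold axis h@6; visible region now rows[6,8) x cols[0,16) = 2x16
Op 3 cut(0, 0): punch at orig (6,0); cuts so far [(6, 0)]; region rows[6,8) x cols[0,16) = 2x16
Op 4 cut(0, 5): punch at orig (6,5); cuts so far [(6, 0), (6, 5)]; region rows[6,8) x cols[0,16) = 2x16
Op 5 cut(1, 2): punch at orig (7,2); cuts so far [(6, 0), (6, 5), (7, 2)]; region rows[6,8) x cols[0,16) = 2x16
Op 6 cut(0, 4): punch at orig (6,4); cuts so far [(6, 0), (6, 4), (6, 5), (7, 2)]; region rows[6,8) x cols[0,16) = 2x16
Unfold 1 (reflect across h@6): 8 holes -> [(4, 2), (5, 0), (5, 4), (5, 5), (6, 0), (6, 4), (6, 5), (7, 2)]
Unfold 2 (reflect across h@4): 16 holes -> [(0, 2), (1, 0), (1, 4), (1, 5), (2, 0), (2, 4), (2, 5), (3, 2), (4, 2), (5, 0), (5, 4), (5, 5), (6, 0), (6, 4), (6, 5), (7, 2)]

Answer: ..O.............
O...OO..........
O...OO..........
..O.............
..O.............
O...OO..........
O...OO..........
..O.............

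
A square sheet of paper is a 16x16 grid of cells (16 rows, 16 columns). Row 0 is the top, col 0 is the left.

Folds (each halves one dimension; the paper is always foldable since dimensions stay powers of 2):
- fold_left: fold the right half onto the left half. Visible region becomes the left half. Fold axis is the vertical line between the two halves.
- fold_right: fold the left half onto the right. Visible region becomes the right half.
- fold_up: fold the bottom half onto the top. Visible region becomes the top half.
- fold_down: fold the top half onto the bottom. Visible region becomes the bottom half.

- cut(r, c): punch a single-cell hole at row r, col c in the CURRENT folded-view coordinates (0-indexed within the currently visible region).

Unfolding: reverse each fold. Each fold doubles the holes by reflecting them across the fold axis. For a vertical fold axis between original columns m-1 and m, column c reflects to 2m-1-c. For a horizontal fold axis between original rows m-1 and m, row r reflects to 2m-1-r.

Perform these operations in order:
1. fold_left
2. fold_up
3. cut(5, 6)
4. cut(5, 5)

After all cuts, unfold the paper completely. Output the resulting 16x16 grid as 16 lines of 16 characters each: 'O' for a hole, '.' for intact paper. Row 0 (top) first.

Answer: ................
................
................
................
................
.....OO..OO.....
................
................
................
................
.....OO..OO.....
................
................
................
................
................

Derivation:
Op 1 fold_left: fold axis v@8; visible region now rows[0,16) x cols[0,8) = 16x8
Op 2 fold_up: fold axis h@8; visible region now rows[0,8) x cols[0,8) = 8x8
Op 3 cut(5, 6): punch at orig (5,6); cuts so far [(5, 6)]; region rows[0,8) x cols[0,8) = 8x8
Op 4 cut(5, 5): punch at orig (5,5); cuts so far [(5, 5), (5, 6)]; region rows[0,8) x cols[0,8) = 8x8
Unfold 1 (reflect across h@8): 4 holes -> [(5, 5), (5, 6), (10, 5), (10, 6)]
Unfold 2 (reflect across v@8): 8 holes -> [(5, 5), (5, 6), (5, 9), (5, 10), (10, 5), (10, 6), (10, 9), (10, 10)]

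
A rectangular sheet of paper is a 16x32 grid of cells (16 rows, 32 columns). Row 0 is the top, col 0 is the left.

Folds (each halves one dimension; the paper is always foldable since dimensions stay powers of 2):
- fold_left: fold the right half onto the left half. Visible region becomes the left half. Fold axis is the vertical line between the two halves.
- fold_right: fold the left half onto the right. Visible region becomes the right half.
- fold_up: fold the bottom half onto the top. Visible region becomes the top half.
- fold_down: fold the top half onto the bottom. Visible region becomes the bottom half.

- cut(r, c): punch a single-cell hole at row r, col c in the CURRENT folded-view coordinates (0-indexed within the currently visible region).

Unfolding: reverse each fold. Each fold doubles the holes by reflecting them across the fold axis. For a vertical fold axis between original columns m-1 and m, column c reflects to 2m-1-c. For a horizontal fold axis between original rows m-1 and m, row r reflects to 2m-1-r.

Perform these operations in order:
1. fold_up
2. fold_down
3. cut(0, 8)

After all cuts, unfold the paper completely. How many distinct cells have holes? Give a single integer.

Op 1 fold_up: fold axis h@8; visible region now rows[0,8) x cols[0,32) = 8x32
Op 2 fold_down: fold axis h@4; visible region now rows[4,8) x cols[0,32) = 4x32
Op 3 cut(0, 8): punch at orig (4,8); cuts so far [(4, 8)]; region rows[4,8) x cols[0,32) = 4x32
Unfold 1 (reflect across h@4): 2 holes -> [(3, 8), (4, 8)]
Unfold 2 (reflect across h@8): 4 holes -> [(3, 8), (4, 8), (11, 8), (12, 8)]

Answer: 4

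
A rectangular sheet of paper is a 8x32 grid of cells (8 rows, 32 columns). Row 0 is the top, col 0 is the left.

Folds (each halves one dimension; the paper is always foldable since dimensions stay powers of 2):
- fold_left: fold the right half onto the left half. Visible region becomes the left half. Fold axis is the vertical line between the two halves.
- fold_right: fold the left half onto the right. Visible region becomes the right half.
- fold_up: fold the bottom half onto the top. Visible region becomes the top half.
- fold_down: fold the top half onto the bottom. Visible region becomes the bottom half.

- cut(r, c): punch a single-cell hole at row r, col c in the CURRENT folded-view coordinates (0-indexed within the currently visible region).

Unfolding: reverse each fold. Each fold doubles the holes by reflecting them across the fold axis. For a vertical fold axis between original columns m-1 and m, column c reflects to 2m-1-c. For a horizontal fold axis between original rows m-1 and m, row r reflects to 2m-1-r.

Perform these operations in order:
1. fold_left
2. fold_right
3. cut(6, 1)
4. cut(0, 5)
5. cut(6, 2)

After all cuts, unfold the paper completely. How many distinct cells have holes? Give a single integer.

Op 1 fold_left: fold axis v@16; visible region now rows[0,8) x cols[0,16) = 8x16
Op 2 fold_right: fold axis v@8; visible region now rows[0,8) x cols[8,16) = 8x8
Op 3 cut(6, 1): punch at orig (6,9); cuts so far [(6, 9)]; region rows[0,8) x cols[8,16) = 8x8
Op 4 cut(0, 5): punch at orig (0,13); cuts so far [(0, 13), (6, 9)]; region rows[0,8) x cols[8,16) = 8x8
Op 5 cut(6, 2): punch at orig (6,10); cuts so far [(0, 13), (6, 9), (6, 10)]; region rows[0,8) x cols[8,16) = 8x8
Unfold 1 (reflect across v@8): 6 holes -> [(0, 2), (0, 13), (6, 5), (6, 6), (6, 9), (6, 10)]
Unfold 2 (reflect across v@16): 12 holes -> [(0, 2), (0, 13), (0, 18), (0, 29), (6, 5), (6, 6), (6, 9), (6, 10), (6, 21), (6, 22), (6, 25), (6, 26)]

Answer: 12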